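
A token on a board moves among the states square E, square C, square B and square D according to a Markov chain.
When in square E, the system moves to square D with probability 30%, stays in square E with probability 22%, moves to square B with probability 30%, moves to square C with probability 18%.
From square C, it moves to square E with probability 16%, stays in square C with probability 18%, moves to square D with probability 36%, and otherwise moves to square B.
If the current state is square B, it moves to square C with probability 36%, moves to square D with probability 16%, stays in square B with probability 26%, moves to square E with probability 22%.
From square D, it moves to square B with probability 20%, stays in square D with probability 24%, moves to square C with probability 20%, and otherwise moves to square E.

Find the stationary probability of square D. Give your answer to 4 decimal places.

Let the stationary distribution be π with π = πP and π_1 + π_2 + π_3 + π_4 = 1.
π_1 = 0.22·π_1 + 0.16·π_2 + 0.22·π_3 + 0.36·π_4
π_2 = 0.18·π_1 + 0.18·π_2 + 0.36·π_3 + 0.2·π_4
π_3 = 0.3·π_1 + 0.3·π_2 + 0.26·π_3 + 0.2·π_4
Solving with the normalization constraint gives π = (0.2426, 0.2326, 0.2633, 0.2614).
So the stationary probability of square D is 0.2614.

0.2614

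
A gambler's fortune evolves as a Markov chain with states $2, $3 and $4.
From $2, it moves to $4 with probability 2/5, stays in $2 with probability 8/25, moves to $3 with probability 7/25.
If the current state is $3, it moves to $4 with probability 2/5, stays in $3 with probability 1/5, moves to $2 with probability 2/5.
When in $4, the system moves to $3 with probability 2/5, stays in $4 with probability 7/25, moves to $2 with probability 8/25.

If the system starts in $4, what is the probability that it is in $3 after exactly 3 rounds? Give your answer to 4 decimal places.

0.3014

Propagate the distribution vector 3 rounds from $4.
After 0 rounds: (0.0000, 0.0000, 1.0000)
After 1 round: (0.3200, 0.4000, 0.2800)
After 2 rounds: (0.3520, 0.2816, 0.3664)
After 3 rounds: (0.3425, 0.3014, 0.3560)
P(in $3 after 3 rounds) = 0.3014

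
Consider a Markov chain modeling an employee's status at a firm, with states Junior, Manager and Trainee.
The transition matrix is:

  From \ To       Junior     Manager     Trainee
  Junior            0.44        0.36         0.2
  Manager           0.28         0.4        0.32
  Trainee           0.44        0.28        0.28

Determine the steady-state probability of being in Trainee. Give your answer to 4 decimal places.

0.2634

Let the stationary distribution be π with π = πP and π_1 + π_2 + π_3 = 1.
π_1 = 0.44·π_1 + 0.28·π_2 + 0.44·π_3
π_2 = 0.36·π_1 + 0.4·π_2 + 0.28·π_3
Solving with the normalization constraint gives π = (0.3835, 0.3530, 0.2634).
So the stationary probability of Trainee is 0.2634.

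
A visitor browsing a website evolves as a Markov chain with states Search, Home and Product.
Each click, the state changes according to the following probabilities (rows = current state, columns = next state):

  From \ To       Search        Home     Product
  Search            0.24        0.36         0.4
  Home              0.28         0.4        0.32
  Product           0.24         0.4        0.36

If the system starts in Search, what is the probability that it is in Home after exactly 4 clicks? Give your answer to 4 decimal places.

Propagate the distribution vector 4 clicks from Search.
After 0 clicks: (1.0000, 0.0000, 0.0000)
After 1 click: (0.2400, 0.3600, 0.4000)
After 2 clicks: (0.2544, 0.3904, 0.3552)
After 3 clicks: (0.2556, 0.3898, 0.3546)
After 4 clicks: (0.2556, 0.3898, 0.3546)
P(in Home after 4 clicks) = 0.3898

0.3898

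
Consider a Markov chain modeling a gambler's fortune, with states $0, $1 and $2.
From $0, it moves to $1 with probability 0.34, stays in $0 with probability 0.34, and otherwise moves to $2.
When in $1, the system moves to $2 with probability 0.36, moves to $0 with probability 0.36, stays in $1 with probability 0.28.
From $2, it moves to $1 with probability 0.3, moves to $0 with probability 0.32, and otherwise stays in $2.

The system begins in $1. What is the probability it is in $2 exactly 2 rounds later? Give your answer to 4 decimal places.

Sum over the intermediate state after 1 round:
P = P($1→$0)·P($0→$2) + P($1→$1)·P($1→$2) + P($1→$2)·P($2→$2)
  = 0.36×0.32 + 0.28×0.36 + 0.36×0.38
  = 0.1152 + 0.1008 + 0.1368 = 0.3528

0.3528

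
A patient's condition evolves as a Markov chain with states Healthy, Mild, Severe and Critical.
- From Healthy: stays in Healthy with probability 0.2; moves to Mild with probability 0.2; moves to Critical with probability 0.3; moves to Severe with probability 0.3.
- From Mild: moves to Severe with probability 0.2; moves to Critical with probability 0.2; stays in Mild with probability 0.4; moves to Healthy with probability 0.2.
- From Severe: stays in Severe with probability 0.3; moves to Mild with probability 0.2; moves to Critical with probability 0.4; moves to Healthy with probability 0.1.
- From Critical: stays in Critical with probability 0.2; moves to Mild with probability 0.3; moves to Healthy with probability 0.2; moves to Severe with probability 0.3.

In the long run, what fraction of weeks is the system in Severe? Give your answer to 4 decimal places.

Let the stationary distribution be π with π = πP and π_1 + π_2 + π_3 + π_4 = 1.
π_1 = 0.2·π_1 + 0.2·π_2 + 0.1·π_3 + 0.2·π_4
π_2 = 0.2·π_1 + 0.4·π_2 + 0.2·π_3 + 0.3·π_4
π_3 = 0.3·π_1 + 0.2·π_2 + 0.3·π_3 + 0.3·π_4
Solving with the normalization constraint gives π = (0.1728, 0.2840, 0.2716, 0.2716).
So the stationary probability of Severe is 0.2716.

0.2716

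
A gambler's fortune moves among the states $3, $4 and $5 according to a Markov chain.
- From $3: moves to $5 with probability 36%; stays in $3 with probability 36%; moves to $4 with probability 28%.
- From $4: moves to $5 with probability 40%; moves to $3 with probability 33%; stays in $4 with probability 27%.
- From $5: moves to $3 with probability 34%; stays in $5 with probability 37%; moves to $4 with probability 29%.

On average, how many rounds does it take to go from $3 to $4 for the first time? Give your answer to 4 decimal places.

3.5256

Let t(s) be the expected number of rounds to first reach $4 from state s, with t($4) = 0. Conditioning on the first round:
t($3) = 1 + 0.36·t($3) + 0.36·t($5)
t($5) = 1 + 0.34·t($3) + 0.37·t($5)
Solving: t($3) = 3.5256, t($5) = 3.4900.
Expected rounds from $3 to $4: 3.5256.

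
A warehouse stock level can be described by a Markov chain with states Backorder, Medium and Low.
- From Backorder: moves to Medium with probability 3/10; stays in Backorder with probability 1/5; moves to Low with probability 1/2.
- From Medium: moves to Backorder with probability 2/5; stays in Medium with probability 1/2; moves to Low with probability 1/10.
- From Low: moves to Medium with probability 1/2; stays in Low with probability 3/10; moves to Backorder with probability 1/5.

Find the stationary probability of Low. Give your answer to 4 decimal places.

Let the stationary distribution be π with π = πP and π_1 + π_2 + π_3 = 1.
π_1 = 0.2·π_1 + 0.4·π_2 + 0.2·π_3
π_2 = 0.3·π_1 + 0.5·π_2 + 0.5·π_3
Solving with the normalization constraint gives π = (0.2885, 0.4423, 0.2692).
So the stationary probability of Low is 0.2692.

0.2692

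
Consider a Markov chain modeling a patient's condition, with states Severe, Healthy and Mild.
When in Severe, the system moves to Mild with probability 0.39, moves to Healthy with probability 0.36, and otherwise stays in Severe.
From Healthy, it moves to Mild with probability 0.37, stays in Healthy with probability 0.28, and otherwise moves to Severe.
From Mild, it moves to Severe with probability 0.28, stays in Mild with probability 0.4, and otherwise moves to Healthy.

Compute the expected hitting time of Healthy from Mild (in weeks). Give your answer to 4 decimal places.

3.0223

Let t(s) be the expected number of weeks to first reach Healthy from state s, with t(Healthy) = 0. Conditioning on the first week:
t(Severe) = 1 + 0.25·t(Severe) + 0.39·t(Mild)
t(Mild) = 1 + 0.28·t(Severe) + 0.4·t(Mild)
Solving: t(Severe) = 2.9049, t(Mild) = 3.0223.
Expected weeks from Mild to Healthy: 3.0223.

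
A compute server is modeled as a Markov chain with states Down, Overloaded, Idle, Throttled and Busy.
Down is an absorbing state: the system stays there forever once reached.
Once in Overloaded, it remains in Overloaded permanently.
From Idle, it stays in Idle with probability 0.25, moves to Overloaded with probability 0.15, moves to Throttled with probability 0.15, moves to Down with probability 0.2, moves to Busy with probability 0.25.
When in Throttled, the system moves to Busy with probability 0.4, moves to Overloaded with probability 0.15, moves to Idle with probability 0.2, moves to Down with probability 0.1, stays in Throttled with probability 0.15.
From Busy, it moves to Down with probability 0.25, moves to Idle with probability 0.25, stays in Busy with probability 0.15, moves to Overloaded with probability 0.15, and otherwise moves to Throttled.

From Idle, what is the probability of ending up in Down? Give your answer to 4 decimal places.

Let h(s) be the probability of absorption at Down starting from transient state s. Then h(Down) = 1 and h(Overloaded) = 0. By first-step analysis:
h(Idle) = 0.2·1 + 0.15·0 + 0.25·h(Idle) + 0.15·h(Throttled) + 0.25·h(Busy)
h(Throttled) = 0.1·1 + 0.15·0 + 0.2·h(Idle) + 0.15·h(Throttled) + 0.4·h(Busy)
h(Busy) = 0.25·1 + 0.15·0 + 0.25·h(Idle) + 0.2·h(Throttled) + 0.15·h(Busy)
Solving: h(Idle) = 0.5668, h(Throttled) = 0.5261, h(Busy) = 0.5846.
Starting from Idle, the probability is 0.5668.

0.5668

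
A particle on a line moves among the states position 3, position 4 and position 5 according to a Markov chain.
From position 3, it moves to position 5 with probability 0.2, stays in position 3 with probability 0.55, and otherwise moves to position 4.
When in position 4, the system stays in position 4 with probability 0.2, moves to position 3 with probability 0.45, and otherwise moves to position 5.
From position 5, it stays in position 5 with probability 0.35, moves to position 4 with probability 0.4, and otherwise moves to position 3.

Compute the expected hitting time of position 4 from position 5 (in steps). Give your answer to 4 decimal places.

Let t(s) be the expected number of steps to first reach position 4 from state s, with t(position 4) = 0. Conditioning on the first step:
t(position 3) = 1 + 0.55·t(position 3) + 0.2·t(position 5)
t(position 5) = 1 + 0.25·t(position 3) + 0.35·t(position 5)
Solving: t(position 3) = 3.5052, t(position 5) = 2.8866.
Expected steps from position 5 to position 4: 2.8866.

2.8866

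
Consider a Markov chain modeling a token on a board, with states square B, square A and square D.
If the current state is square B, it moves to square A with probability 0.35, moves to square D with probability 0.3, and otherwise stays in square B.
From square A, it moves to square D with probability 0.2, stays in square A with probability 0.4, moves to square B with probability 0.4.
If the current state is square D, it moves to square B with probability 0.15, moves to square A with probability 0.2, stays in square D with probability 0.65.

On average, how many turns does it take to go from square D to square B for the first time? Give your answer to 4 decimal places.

4.7059

Let t(s) be the expected number of turns to first reach square B from state s, with t(square B) = 0. Conditioning on the first turn:
t(square A) = 1 + 0.4·t(square A) + 0.2·t(square D)
t(square D) = 1 + 0.2·t(square A) + 0.65·t(square D)
Solving: t(square A) = 3.2353, t(square D) = 4.7059.
Expected turns from square D to square B: 4.7059.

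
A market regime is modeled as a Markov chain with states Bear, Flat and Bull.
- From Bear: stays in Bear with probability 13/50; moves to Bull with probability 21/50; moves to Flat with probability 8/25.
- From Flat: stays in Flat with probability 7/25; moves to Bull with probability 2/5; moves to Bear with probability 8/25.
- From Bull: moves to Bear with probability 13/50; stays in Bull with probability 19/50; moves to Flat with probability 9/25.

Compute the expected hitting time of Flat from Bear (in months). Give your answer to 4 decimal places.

Let t(s) be the expected number of months to first reach Flat from state s, with t(Flat) = 0. Conditioning on the first month:
t(Bear) = 1 + 0.26·t(Bear) + 0.42·t(Bull)
t(Bull) = 1 + 0.26·t(Bear) + 0.38·t(Bull)
Solving: t(Bear) = 2.9748, t(Bull) = 2.8604.
Expected months from Bear to Flat: 2.9748.

2.9748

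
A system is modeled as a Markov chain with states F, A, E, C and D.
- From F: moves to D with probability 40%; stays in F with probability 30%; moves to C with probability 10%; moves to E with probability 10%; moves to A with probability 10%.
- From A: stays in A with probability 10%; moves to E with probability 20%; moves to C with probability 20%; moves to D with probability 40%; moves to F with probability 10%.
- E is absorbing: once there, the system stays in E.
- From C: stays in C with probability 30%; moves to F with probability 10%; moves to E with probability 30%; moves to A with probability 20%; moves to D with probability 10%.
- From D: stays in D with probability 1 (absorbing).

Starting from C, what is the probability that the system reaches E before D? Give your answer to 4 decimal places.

Let h(s) be the probability of absorption at E starting from transient state s. Then h(E) = 1 and h(D) = 0. By first-step analysis:
h(F) = 0.3·h(F) + 0.1·h(A) + 0.1·1 + 0.1·h(C) + 0.4·0
h(A) = 0.1·h(F) + 0.1·h(A) + 0.2·1 + 0.2·h(C) + 0.4·0
h(C) = 0.1·h(F) + 0.2·h(A) + 0.3·1 + 0.3·h(C) + 0.1·0
Solving: h(F) = 0.2799, h(A) = 0.3817, h(C) = 0.5776.
Starting from C, the probability is 0.5776.

0.5776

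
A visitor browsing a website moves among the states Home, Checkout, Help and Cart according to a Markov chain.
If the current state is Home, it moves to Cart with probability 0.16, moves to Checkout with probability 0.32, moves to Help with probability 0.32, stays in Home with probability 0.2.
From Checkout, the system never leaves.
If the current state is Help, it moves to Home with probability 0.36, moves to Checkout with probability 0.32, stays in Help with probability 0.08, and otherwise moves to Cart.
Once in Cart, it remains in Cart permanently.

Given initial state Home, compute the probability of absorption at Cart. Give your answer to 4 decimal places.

Let h(s) be the probability of absorption at Cart starting from transient state s. Then h(Cart) = 1 and h(Checkout) = 0. By first-step analysis:
h(Home) = 0.2·h(Home) + 0.32·0 + 0.32·h(Help) + 0.16·1
h(Help) = 0.36·h(Home) + 0.32·0 + 0.08·h(Help) + 0.24·1
Solving: h(Home) = 0.3608, h(Help) = 0.4021.
Starting from Home, the probability is 0.3608.

0.3608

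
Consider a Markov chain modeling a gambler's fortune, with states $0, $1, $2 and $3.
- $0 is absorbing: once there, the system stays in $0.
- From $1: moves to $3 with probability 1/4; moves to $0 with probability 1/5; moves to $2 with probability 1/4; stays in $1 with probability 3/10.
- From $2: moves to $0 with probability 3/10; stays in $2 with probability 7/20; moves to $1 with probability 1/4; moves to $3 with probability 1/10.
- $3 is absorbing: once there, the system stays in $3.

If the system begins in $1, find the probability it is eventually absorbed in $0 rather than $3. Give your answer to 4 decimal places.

0.5223

Let h(s) be the probability of absorption at $0 starting from transient state s. Then h($0) = 1 and h($3) = 0. By first-step analysis:
h($1) = 0.2·1 + 0.3·h($1) + 0.25·h($2) + 0.25·0
h($2) = 0.3·1 + 0.25·h($1) + 0.35·h($2) + 0.1·0
Solving: h($1) = 0.5223, h($2) = 0.6624.
Starting from $1, the probability is 0.5223.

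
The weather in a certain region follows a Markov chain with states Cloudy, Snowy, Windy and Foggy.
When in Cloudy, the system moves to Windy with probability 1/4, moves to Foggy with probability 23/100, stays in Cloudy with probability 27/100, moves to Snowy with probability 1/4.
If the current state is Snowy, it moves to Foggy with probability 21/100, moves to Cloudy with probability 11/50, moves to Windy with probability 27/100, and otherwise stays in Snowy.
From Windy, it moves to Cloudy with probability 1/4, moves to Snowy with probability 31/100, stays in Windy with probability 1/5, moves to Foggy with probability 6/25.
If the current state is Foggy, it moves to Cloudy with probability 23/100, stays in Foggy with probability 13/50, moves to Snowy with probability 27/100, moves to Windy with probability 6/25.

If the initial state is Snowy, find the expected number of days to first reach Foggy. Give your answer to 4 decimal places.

Let t(s) be the expected number of days to first reach Foggy from state s, with t(Foggy) = 0. Conditioning on the first day:
t(Cloudy) = 1 + 0.27·t(Cloudy) + 0.25·t(Snowy) + 0.25·t(Windy)
t(Snowy) = 1 + 0.22·t(Cloudy) + 0.3·t(Snowy) + 0.27·t(Windy)
t(Windy) = 1 + 0.25·t(Cloudy) + 0.31·t(Snowy) + 0.2·t(Windy)
Solving: t(Cloudy) = 4.4079, t(Snowy) = 4.5000, t(Windy) = 4.3712.
Expected days from Snowy to Foggy: 4.5000.

4.5000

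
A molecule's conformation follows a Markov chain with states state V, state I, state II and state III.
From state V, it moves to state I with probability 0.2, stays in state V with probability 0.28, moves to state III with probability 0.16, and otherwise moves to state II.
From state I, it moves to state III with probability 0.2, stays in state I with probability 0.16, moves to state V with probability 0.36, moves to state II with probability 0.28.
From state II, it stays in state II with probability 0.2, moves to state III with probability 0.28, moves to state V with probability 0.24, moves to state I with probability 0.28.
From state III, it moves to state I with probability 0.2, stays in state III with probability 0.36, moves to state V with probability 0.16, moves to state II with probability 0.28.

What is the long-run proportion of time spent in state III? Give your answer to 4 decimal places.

Let the stationary distribution be π with π = πP and π_1 + π_2 + π_3 + π_4 = 1.
π_1 = 0.28·π_1 + 0.36·π_2 + 0.24·π_3 + 0.16·π_4
π_2 = 0.2·π_1 + 0.16·π_2 + 0.28·π_3 + 0.2·π_4
π_3 = 0.36·π_1 + 0.28·π_2 + 0.2·π_3 + 0.28·π_4
Solving with the normalization constraint gives π = (0.2557, 0.2137, 0.2782, 0.2524).
So the stationary probability of state III is 0.2524.

0.2524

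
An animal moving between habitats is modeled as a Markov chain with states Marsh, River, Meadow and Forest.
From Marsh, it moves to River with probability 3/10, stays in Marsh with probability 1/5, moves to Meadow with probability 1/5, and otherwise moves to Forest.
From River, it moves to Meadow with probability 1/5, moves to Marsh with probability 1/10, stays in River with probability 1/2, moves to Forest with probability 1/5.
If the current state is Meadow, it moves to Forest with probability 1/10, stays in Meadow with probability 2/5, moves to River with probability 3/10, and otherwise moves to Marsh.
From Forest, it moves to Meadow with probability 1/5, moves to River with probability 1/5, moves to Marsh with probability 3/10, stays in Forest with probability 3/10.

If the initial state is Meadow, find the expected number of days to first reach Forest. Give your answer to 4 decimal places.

5.8824

Let t(s) be the expected number of days to first reach Forest from state s, with t(Forest) = 0. Conditioning on the first day:
t(Marsh) = 1 + 0.2·t(Marsh) + 0.3·t(River) + 0.2·t(Meadow)
t(River) = 1 + 0.1·t(Marsh) + 0.5·t(River) + 0.2·t(Meadow)
t(Meadow) = 1 + 0.2·t(Marsh) + 0.3·t(River) + 0.4·t(Meadow)
Solving: t(Marsh) = 4.7059, t(River) = 5.2941, t(Meadow) = 5.8824.
Expected days from Meadow to Forest: 5.8824.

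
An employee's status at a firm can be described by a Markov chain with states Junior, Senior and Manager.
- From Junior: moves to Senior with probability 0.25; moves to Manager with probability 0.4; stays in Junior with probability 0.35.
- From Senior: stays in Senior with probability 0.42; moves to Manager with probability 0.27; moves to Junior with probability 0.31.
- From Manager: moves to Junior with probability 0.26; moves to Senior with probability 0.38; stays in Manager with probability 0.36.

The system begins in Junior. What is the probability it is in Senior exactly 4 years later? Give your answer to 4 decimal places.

0.3546

Propagate the distribution vector 4 years from Junior.
After 0 years: (1.0000, 0.0000, 0.0000)
After 1 year: (0.3500, 0.2500, 0.4000)
After 2 years: (0.3040, 0.3445, 0.3515)
After 3 years: (0.3046, 0.3543, 0.3412)
After 4 years: (0.3051, 0.3546, 0.3403)
P(in Senior after 4 years) = 0.3546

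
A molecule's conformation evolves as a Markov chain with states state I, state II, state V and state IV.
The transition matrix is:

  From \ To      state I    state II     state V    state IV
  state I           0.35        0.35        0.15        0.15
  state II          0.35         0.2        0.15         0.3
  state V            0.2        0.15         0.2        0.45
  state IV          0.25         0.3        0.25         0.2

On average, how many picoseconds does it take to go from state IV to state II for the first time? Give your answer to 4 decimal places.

3.5539

Let t(s) be the expected number of picoseconds to first reach state II from state s, with t(state II) = 0. Conditioning on the first picosecond:
t(state I) = 1 + 0.35·t(state I) + 0.15·t(state V) + 0.15·t(state IV)
t(state V) = 1 + 0.2·t(state I) + 0.2·t(state V) + 0.45·t(state IV)
t(state IV) = 1 + 0.25·t(state I) + 0.25·t(state V) + 0.2·t(state IV)
Solving: t(state I) = 3.2987, t(state V) = 4.0737, t(state IV) = 3.5539.
Expected picoseconds from state IV to state II: 3.5539.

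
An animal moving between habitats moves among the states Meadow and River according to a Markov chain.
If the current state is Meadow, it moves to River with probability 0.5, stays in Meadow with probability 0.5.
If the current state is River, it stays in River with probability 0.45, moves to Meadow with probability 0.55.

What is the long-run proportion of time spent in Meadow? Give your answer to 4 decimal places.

0.5238

Let the stationary distribution be π with π = πP and π_1 + π_2 = 1.
π_1 = 0.5·π_1 + 0.55·π_2
Solving with the normalization constraint gives π = (0.5238, 0.4762).
So the stationary probability of Meadow is 0.5238.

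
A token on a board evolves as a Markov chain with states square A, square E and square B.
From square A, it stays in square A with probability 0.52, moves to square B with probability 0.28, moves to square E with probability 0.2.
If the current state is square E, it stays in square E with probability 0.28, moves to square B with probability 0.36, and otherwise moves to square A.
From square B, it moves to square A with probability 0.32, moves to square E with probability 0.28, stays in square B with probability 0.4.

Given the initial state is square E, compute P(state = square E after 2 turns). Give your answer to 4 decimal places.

0.2512

Sum over the intermediate state after 1 turn:
P = P(square E→square A)·P(square A→square E) + P(square E→square E)·P(square E→square E) + P(square E→square B)·P(square B→square E)
  = 0.36×0.2 + 0.28×0.28 + 0.36×0.28
  = 0.0720 + 0.0784 + 0.1008 = 0.2512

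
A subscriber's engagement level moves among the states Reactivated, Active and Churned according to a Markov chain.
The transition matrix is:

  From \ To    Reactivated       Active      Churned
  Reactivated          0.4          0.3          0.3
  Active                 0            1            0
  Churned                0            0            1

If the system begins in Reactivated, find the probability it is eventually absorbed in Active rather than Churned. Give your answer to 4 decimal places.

Let h(s) be the probability of absorption at Active starting from transient state s. Then h(Active) = 1 and h(Churned) = 0. By first-step analysis:
h(Reactivated) = 0.4·h(Reactivated) + 0.3·1 + 0.3·0
Solving: h(Reactivated) = 0.5000.
Starting from Reactivated, the probability is 0.5000.

0.5000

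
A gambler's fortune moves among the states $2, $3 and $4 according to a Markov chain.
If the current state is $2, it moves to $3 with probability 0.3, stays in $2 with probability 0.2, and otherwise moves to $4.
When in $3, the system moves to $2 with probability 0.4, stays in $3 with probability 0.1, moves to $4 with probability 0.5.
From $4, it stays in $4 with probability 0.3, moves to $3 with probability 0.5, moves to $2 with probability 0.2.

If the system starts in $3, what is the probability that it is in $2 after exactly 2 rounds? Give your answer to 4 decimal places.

Sum over the intermediate state after 1 round:
P = P($3→$2)·P($2→$2) + P($3→$3)·P($3→$2) + P($3→$4)·P($4→$2)
  = 0.4×0.2 + 0.1×0.4 + 0.5×0.2
  = 0.0800 + 0.0400 + 0.1000 = 0.2200

0.2200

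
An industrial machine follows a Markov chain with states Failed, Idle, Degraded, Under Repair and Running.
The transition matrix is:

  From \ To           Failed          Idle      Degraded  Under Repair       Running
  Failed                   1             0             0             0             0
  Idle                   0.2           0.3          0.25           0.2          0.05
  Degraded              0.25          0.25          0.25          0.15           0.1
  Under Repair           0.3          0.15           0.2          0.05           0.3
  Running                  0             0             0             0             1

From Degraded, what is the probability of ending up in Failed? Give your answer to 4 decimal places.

Let h(s) be the probability of absorption at Failed starting from transient state s. Then h(Failed) = 1 and h(Running) = 0. By first-step analysis:
h(Idle) = 0.2·1 + 0.3·h(Idle) + 0.25·h(Degraded) + 0.2·h(Under Repair) + 0.05·0
h(Degraded) = 0.25·1 + 0.25·h(Idle) + 0.25·h(Degraded) + 0.15·h(Under Repair) + 0.1·0
h(Under Repair) = 0.3·1 + 0.15·h(Idle) + 0.2·h(Degraded) + 0.05·h(Under Repair) + 0.3·0
Solving: h(Idle) = 0.6893, h(Degraded) = 0.6765, h(Under Repair) = 0.5671.
Starting from Degraded, the probability is 0.6765.

0.6765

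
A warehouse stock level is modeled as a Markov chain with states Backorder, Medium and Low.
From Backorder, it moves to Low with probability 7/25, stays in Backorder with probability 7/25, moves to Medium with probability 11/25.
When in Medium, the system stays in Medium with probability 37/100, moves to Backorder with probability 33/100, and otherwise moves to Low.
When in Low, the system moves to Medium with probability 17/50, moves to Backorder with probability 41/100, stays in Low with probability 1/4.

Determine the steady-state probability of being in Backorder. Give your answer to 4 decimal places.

Let the stationary distribution be π with π = πP and π_1 + π_2 + π_3 = 1.
π_1 = 0.28·π_1 + 0.33·π_2 + 0.41·π_3
π_2 = 0.44·π_1 + 0.37·π_2 + 0.34·π_3
Solving with the normalization constraint gives π = (0.3356, 0.3851, 0.2793).
So the stationary probability of Backorder is 0.3356.

0.3356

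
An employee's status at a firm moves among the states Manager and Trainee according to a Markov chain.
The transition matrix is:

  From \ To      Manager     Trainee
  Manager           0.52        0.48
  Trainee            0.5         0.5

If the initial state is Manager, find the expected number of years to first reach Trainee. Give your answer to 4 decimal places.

Let t(s) be the expected number of years to first reach Trainee from state s, with t(Trainee) = 0. Conditioning on the first year:
t(Manager) = 1 + 0.52·t(Manager)
Solving: t(Manager) = 2.0833.
Expected years from Manager to Trainee: 2.0833.

2.0833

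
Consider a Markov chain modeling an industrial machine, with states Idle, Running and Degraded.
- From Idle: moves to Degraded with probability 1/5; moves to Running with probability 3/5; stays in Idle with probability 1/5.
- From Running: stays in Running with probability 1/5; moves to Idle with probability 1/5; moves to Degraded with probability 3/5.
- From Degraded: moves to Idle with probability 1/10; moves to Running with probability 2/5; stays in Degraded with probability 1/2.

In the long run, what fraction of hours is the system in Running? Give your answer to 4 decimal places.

Let the stationary distribution be π with π = πP and π_1 + π_2 + π_3 = 1.
π_1 = 0.2·π_1 + 0.2·π_2 + 0.1·π_3
π_2 = 0.6·π_1 + 0.2·π_2 + 0.4·π_3
Solving with the normalization constraint gives π = (0.1509, 0.3585, 0.4906).
So the stationary probability of Running is 0.3585.

0.3585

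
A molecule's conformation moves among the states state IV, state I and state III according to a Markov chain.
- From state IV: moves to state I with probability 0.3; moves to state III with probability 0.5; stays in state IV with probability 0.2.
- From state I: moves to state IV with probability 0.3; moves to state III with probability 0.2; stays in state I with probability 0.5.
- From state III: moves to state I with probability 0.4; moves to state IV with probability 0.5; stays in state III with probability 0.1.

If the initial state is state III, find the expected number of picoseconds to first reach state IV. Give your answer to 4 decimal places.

Let t(s) be the expected number of picoseconds to first reach state IV from state s, with t(state IV) = 0. Conditioning on the first picosecond:
t(state I) = 1 + 0.5·t(state I) + 0.2·t(state III)
t(state III) = 1 + 0.4·t(state I) + 0.1·t(state III)
Solving: t(state I) = 2.9730, t(state III) = 2.4324.
Expected picoseconds from state III to state IV: 2.4324.

2.4324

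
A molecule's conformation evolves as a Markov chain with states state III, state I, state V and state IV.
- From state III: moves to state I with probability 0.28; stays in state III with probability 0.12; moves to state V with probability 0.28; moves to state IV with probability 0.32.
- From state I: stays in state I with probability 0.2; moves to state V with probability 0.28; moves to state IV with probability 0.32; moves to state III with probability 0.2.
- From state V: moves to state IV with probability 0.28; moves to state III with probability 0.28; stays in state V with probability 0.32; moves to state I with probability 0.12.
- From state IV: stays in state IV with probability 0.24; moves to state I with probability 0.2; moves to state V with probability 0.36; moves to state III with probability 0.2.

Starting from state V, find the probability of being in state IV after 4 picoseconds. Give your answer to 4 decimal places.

Propagate the distribution vector 4 picoseconds from state V.
After 0 picoseconds: (0.0000, 0.0000, 1.0000, 0.0000)
After 1 picosecond: (0.2800, 0.1200, 0.3200, 0.2800)
After 2 picoseconds: (0.2032, 0.1968, 0.3152, 0.2848)
After 3 picoseconds: (0.2090, 0.1910, 0.3154, 0.2846)
After 4 picoseconds: (0.2085, 0.1915, 0.3154, 0.2846)
P(in state IV after 4 picoseconds) = 0.2846

0.2846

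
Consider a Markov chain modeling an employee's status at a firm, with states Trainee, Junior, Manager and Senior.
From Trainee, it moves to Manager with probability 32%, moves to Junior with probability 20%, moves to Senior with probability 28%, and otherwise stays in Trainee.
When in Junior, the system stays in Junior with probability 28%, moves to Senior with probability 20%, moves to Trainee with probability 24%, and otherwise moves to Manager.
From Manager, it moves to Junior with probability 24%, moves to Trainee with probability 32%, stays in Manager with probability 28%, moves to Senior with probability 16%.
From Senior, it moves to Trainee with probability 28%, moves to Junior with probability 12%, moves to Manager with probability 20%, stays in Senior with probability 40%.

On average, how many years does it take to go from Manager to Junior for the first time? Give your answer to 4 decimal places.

5.0396

Let t(s) be the expected number of years to first reach Junior from state s, with t(Junior) = 0. Conditioning on the first year:
t(Trainee) = 1 + 0.2·t(Trainee) + 0.32·t(Manager) + 0.28·t(Senior)
t(Manager) = 1 + 0.32·t(Trainee) + 0.28·t(Manager) + 0.16·t(Senior)
t(Senior) = 1 + 0.28·t(Trainee) + 0.2·t(Manager) + 0.4·t(Senior)
Solving: t(Trainee) = 5.3033, t(Manager) = 5.0396, t(Senior) = 5.8214.
Expected years from Manager to Junior: 5.0396.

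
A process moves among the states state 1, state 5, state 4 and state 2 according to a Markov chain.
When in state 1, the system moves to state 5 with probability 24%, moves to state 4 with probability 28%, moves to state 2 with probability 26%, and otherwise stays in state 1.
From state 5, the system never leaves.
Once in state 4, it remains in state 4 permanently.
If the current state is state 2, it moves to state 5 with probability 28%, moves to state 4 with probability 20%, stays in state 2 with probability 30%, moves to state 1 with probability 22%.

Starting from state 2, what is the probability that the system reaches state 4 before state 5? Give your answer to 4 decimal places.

0.4452

Let h(s) be the probability of absorption at state 4 starting from transient state s. Then h(state 4) = 1 and h(state 5) = 0. By first-step analysis:
h(state 1) = 0.22·h(state 1) + 0.24·0 + 0.28·1 + 0.26·h(state 2)
h(state 2) = 0.22·h(state 1) + 0.28·0 + 0.2·1 + 0.3·h(state 2)
Solving: h(state 1) = 0.5074, h(state 2) = 0.4452.
Starting from state 2, the probability is 0.4452.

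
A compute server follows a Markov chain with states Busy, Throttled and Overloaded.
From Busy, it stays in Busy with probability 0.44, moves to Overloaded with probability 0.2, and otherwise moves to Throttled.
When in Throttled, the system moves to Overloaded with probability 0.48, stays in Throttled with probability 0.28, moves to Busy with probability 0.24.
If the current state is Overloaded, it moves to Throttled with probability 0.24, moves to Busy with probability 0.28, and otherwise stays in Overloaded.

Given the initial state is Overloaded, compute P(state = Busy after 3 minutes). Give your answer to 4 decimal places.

Propagate the distribution vector 3 minutes from Overloaded.
After 0 minutes: (0.0000, 0.0000, 1.0000)
After 1 minute: (0.2800, 0.2400, 0.4800)
After 2 minutes: (0.3152, 0.2832, 0.4016)
After 3 minutes: (0.3191, 0.2892, 0.3917)
P(in Busy after 3 minutes) = 0.3191

0.3191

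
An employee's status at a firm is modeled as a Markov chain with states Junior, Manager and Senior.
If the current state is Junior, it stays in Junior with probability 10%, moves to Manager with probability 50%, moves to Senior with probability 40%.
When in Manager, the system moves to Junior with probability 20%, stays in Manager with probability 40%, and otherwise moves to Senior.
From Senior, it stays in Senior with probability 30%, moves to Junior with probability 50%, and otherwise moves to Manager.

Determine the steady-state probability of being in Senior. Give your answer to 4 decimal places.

0.3636

Let the stationary distribution be π with π = πP and π_1 + π_2 + π_3 = 1.
π_1 = 0.1·π_1 + 0.2·π_2 + 0.5·π_3
π_2 = 0.5·π_1 + 0.4·π_2 + 0.2·π_3
Solving with the normalization constraint gives π = (0.2810, 0.3554, 0.3636).
So the stationary probability of Senior is 0.3636.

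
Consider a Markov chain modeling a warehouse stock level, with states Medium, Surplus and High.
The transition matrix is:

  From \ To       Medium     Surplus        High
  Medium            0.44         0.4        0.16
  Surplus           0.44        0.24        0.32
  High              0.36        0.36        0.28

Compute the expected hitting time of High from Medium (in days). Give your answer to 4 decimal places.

4.6474

Let t(s) be the expected number of days to first reach High from state s, with t(High) = 0. Conditioning on the first day:
t(Medium) = 1 + 0.44·t(Medium) + 0.4·t(Surplus)
t(Surplus) = 1 + 0.44·t(Medium) + 0.24·t(Surplus)
Solving: t(Medium) = 4.6474, t(Surplus) = 4.0064.
Expected days from Medium to High: 4.6474.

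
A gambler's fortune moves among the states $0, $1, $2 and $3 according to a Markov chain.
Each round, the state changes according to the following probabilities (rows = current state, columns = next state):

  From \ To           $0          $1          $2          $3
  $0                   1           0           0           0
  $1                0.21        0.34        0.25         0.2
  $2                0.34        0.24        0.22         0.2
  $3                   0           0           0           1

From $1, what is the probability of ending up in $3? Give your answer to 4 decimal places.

0.4529

Let h(s) be the probability of absorption at $3 starting from transient state s. Then h($3) = 1 and h($0) = 0. By first-step analysis:
h($1) = 0.21·0 + 0.34·h($1) + 0.25·h($2) + 0.2·1
h($2) = 0.34·0 + 0.24·h($1) + 0.22·h($2) + 0.2·1
Solving: h($1) = 0.4529, h($2) = 0.3958.
Starting from $1, the probability is 0.4529.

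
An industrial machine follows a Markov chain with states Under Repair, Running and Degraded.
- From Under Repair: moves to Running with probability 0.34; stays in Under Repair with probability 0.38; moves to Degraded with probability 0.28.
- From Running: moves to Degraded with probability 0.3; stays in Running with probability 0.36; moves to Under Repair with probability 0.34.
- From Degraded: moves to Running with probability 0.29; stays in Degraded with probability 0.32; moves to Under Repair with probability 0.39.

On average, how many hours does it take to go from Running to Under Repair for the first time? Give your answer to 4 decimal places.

Let t(s) be the expected number of hours to first reach Under Repair from state s, with t(Under Repair) = 0. Conditioning on the first hour:
t(Running) = 1 + 0.36·t(Running) + 0.3·t(Degraded)
t(Degraded) = 1 + 0.29·t(Running) + 0.32·t(Degraded)
Solving: t(Running) = 2.8145, t(Degraded) = 2.6709.
Expected hours from Running to Under Repair: 2.8145.

2.8145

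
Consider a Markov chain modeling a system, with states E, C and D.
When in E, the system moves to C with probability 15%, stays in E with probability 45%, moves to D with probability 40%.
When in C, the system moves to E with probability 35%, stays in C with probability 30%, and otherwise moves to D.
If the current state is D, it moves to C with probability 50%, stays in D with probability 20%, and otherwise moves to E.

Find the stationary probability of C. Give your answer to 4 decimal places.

Let the stationary distribution be π with π = πP and π_1 + π_2 + π_3 = 1.
π_1 = 0.45·π_1 + 0.35·π_2 + 0.3·π_3
π_2 = 0.15·π_1 + 0.3·π_2 + 0.5·π_3
Solving with the normalization constraint gives π = (0.3711, 0.3084, 0.3205).
So the stationary probability of C is 0.3084.

0.3084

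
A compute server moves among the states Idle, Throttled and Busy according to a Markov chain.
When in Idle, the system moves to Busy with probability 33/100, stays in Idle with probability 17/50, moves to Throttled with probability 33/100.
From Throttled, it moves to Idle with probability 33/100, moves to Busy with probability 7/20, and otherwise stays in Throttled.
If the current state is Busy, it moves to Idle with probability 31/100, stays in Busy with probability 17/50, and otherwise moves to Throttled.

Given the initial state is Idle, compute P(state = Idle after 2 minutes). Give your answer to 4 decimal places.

0.3268

Sum over the intermediate state after 1 minute:
P = P(Idle→Idle)·P(Idle→Idle) + P(Idle→Throttled)·P(Throttled→Idle) + P(Idle→Busy)·P(Busy→Idle)
  = 0.34×0.34 + 0.33×0.33 + 0.33×0.31
  = 0.1156 + 0.1089 + 0.1023 = 0.3268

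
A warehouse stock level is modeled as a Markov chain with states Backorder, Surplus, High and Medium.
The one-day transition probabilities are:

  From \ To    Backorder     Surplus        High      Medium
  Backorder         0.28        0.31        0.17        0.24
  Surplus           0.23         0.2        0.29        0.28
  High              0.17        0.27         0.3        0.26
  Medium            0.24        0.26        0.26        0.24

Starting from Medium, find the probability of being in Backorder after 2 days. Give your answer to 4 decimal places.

Propagate the distribution vector 2 days from Medium.
After 0 days: (0.0000, 0.0000, 0.0000, 1.0000)
After 1 day: (0.2400, 0.2600, 0.2600, 0.2400)
After 2 days: (0.2288, 0.2590, 0.2566, 0.2556)
P(in Backorder after 2 days) = 0.2288

0.2288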